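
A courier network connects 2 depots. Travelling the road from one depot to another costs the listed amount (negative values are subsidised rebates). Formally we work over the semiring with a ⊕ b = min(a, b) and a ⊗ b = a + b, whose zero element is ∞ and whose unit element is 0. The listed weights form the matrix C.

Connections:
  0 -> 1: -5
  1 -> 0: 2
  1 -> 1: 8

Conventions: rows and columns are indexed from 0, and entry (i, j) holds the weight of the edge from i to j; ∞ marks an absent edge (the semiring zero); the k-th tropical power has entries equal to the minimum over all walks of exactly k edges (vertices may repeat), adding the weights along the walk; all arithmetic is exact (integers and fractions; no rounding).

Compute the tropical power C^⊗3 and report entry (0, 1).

C^⊗2:
  [-3, 3]
  [10, -3]
C^⊗3:
  [5, -8]
  [-1, 5]
Key observation: the optimum is the walk 0->1->0->1, with weight (-5) + 2 + (-5) = -8.
Optimal value attained by: walk 0->1->0->1.
Answer: (C^⊗3)[0][1] = -8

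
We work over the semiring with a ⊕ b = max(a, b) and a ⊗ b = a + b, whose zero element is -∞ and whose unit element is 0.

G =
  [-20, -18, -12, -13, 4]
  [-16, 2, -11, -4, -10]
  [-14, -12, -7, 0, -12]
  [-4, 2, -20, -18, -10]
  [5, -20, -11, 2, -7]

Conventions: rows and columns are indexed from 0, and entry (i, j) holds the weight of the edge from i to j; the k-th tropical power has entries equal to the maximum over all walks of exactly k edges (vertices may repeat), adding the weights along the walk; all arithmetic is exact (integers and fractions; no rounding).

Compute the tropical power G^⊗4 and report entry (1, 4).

G^⊗2:
  [9, -11, -7, 6, -3]
  [-5, 4, -9, -2, -8]
  [-4, 2, -14, -7, -10]
  [-5, 4, -9, -2, 0]
  [-2, 4, -7, -5, 9]
G^⊗3:
  [2, 8, -3, -1, 13]
  [-3, 6, -7, 0, -1]
  [-5, 4, -9, -2, 0]
  [5, 6, -7, 2, -1]
  [14, 6, -2, 11, 2]
G^⊗4:
  [18, 10, 2, 15, 6]
  [4, 8, -5, 2, 1]
  [5, 6, -7, 2, -1]
  [4, 8, -5, 2, 9]
  [7, 13, 2, 4, 18]
Key observation: the optimum is the walk 1->1->4->0->4, with weight 2 + (-10) + 5 + 4 = 1.
Optimal value attained by: walk 1->1->4->0->4.
Answer: (G^⊗4)[1][4] = 1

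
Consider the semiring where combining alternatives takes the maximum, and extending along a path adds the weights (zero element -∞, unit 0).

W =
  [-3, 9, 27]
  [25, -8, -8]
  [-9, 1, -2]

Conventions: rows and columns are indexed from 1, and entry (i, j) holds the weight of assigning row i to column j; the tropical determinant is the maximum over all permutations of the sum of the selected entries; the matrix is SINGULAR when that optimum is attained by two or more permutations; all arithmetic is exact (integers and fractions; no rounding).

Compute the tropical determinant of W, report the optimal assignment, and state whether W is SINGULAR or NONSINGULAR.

σ = (1, 2, 3): (-3) + (-8) + (-2) = -13
σ = (1, 3, 2): (-3) + (-8) + 1 = -10
σ = (2, 1, 3): 9 + 25 + (-2) = 32
σ = (2, 3, 1): 9 + (-8) + (-9) = -8
σ = (3, 1, 2): 27 + 25 + 1 = 53
σ = (3, 2, 1): 27 + (-8) + (-9) = 10
Optimal value attained by: σ = (3, 1, 2).
Answer: det⊕(W) = 53; verdict: NONSINGULAR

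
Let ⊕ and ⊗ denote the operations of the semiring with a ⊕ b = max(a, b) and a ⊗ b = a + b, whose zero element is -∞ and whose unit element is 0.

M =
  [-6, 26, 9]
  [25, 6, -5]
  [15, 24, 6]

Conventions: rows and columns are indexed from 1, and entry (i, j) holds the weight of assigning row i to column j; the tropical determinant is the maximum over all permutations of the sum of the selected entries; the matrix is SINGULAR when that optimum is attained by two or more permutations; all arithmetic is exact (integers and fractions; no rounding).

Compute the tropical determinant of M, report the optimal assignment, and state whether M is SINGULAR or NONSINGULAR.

σ = (1, 2, 3): (-6) + 6 + 6 = 6
σ = (1, 3, 2): (-6) + (-5) + 24 = 13
σ = (2, 1, 3): 26 + 25 + 6 = 57
σ = (2, 3, 1): 26 + (-5) + 15 = 36
σ = (3, 1, 2): 9 + 25 + 24 = 58
σ = (3, 2, 1): 9 + 6 + 15 = 30
Optimal value attained by: σ = (3, 1, 2).
Answer: det⊕(M) = 58; verdict: NONSINGULAR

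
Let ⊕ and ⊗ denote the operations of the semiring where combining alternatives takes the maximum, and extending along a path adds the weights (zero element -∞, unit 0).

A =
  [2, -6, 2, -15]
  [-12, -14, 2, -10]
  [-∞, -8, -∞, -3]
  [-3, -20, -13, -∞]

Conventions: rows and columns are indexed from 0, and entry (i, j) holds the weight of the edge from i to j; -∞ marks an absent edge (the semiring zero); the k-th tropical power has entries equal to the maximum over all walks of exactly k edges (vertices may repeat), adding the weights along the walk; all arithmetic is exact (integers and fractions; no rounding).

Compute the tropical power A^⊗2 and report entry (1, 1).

A^⊗2:
  [4, -4, 4, -1]
  [-10, -6, -10, -1]
  [-6, -22, -6, -18]
  [-1, -9, -1, -16]
Key observation: the optimum is the walk 1->2->1, with weight 2 + (-8) = -6.
Optimal value attained by: walk 1->2->1.
Answer: (A^⊗2)[1][1] = -6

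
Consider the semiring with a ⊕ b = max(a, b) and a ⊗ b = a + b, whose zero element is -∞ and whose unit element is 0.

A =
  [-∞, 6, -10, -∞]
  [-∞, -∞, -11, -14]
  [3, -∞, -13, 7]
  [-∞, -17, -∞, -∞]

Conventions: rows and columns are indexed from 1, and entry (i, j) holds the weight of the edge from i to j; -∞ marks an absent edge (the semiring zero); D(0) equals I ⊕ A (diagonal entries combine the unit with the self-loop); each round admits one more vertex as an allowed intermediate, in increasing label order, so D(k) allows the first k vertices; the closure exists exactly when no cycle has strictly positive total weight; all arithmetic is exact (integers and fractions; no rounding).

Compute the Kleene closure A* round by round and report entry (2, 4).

D(0):
  [0, 6, -10, -∞]
  [-∞, 0, -11, -14]
  [3, -∞, 0, 7]
  [-∞, -17, -∞, 0]
D(1):
  [0, 6, -10, -∞]
  [-∞, 0, -11, -14]
  [3, 9, 0, 7]
  [-∞, -17, -∞, 0]
D(2):
  [0, 6, -5, -8]
  [-∞, 0, -11, -14]
  [3, 9, 0, 7]
  [-∞, -17, -28, 0]
D(3):
  [0, 6, -5, 2]
  [-8, 0, -11, -4]
  [3, 9, 0, 7]
  [-25, -17, -28, 0]
D(4):
  [0, 6, -5, 2]
  [-8, 0, -11, -4]
  [3, 9, 0, 7]
  [-25, -17, -28, 0]
Answer: A*[2][4] = -4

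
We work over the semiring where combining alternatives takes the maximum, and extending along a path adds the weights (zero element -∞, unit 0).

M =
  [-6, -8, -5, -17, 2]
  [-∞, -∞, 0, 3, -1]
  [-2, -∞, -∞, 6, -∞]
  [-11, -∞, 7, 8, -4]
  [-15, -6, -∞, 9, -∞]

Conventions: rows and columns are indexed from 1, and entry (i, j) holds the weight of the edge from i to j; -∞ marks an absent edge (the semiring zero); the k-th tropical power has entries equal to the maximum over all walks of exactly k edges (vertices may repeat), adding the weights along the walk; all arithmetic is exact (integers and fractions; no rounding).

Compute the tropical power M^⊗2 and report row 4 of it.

M^⊗2:
  [-7, -4, -8, 11, -4]
  [-2, -7, 10, 11, -1]
  [-5, -10, 13, 14, 2]
  [5, -10, 15, 16, 4]
  [-2, -23, 16, 17, 5]
Answer: row 4 of M^⊗2 = [5, -10, 15, 16, 4]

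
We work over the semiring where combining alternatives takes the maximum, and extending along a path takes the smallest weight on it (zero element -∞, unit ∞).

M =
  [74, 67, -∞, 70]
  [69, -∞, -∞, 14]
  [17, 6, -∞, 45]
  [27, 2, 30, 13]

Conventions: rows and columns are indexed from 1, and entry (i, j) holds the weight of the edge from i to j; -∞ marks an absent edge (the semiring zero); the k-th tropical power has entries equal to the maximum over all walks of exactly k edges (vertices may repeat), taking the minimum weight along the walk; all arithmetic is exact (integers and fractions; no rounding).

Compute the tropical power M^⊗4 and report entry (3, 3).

M^⊗2:
  [74, 67, 30, 70]
  [69, 67, 14, 69]
  [27, 17, 30, 17]
  [27, 27, 13, 30]
M^⊗3:
  [74, 67, 30, 70]
  [69, 67, 30, 69]
  [27, 27, 17, 30]
  [27, 27, 30, 27]
M^⊗4:
  [74, 67, 30, 70]
  [69, 67, 30, 69]
  [27, 27, 30, 27]
  [27, 27, 27, 30]
Key observation: the optimum is the walk 3->4->3->4->3, with weight 45 min 30 min 45 min 30 = 30.
Optimal value attained by: walk 3->4->3->4->3.
Answer: (M^⊗4)[3][3] = 30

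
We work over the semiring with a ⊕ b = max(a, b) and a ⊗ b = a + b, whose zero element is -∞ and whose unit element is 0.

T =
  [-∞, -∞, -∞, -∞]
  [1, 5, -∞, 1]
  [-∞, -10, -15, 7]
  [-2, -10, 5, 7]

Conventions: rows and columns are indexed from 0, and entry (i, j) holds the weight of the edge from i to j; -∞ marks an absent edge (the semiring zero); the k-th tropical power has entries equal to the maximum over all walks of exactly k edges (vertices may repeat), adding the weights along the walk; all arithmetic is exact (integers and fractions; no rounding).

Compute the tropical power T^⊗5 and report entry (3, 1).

T^⊗2:
  [-∞, -∞, -∞, -∞]
  [6, 10, 6, 8]
  [5, -3, 12, 14]
  [5, -3, 12, 14]
T^⊗3:
  [-∞, -∞, -∞, -∞]
  [11, 15, 13, 15]
  [12, 4, 19, 21]
  [12, 4, 19, 21]
T^⊗4:
  [-∞, -∞, -∞, -∞]
  [16, 20, 20, 22]
  [19, 11, 26, 28]
  [19, 11, 26, 28]
T^⊗5:
  [-∞, -∞, -∞, -∞]
  [21, 25, 27, 29]
  [26, 18, 33, 35]
  [26, 18, 33, 35]
Key observation: the optimum is the walk 3->3->3->3->3->1, with weight 7 + 7 + 7 + 7 + (-10) = 18.
Optimal value attained by: walk 3->3->3->3->3->1.
Answer: (T^⊗5)[3][1] = 18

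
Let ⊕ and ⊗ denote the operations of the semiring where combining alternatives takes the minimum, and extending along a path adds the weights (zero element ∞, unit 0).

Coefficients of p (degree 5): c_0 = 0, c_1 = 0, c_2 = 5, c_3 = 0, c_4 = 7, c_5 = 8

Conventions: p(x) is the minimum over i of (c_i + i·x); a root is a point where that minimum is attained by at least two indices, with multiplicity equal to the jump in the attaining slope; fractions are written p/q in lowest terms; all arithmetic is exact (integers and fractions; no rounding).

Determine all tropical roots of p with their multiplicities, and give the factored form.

hull edge (i=0, c=0) to (i=3, c=0): slope 0, span 3
hull edge (i=3, c=0) to (i=5, c=8): slope 4, span 2
Factored form: p(x) = 8 ⊗ (x ⊕ (-4)) ⊗ (x ⊕ (-4)) ⊗ (x ⊕ 0) ⊗ (x ⊕ 0) ⊗ (x ⊕ 0)
Answer: roots = -4 (mult 2), 0 (mult 3)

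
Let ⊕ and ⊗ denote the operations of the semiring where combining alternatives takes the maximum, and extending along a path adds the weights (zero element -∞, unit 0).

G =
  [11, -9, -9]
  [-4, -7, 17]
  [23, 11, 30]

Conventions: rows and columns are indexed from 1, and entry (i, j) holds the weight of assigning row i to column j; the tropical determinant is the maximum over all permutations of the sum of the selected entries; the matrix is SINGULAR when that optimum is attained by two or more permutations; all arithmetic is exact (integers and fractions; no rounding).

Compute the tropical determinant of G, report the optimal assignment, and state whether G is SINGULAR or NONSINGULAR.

σ = (1, 2, 3): 11 + (-7) + 30 = 34
σ = (1, 3, 2): 11 + 17 + 11 = 39
σ = (2, 1, 3): (-9) + (-4) + 30 = 17
σ = (2, 3, 1): (-9) + 17 + 23 = 31
σ = (3, 1, 2): (-9) + (-4) + 11 = -2
σ = (3, 2, 1): (-9) + (-7) + 23 = 7
Optimal value attained by: σ = (1, 3, 2).
Answer: det⊕(G) = 39; verdict: NONSINGULAR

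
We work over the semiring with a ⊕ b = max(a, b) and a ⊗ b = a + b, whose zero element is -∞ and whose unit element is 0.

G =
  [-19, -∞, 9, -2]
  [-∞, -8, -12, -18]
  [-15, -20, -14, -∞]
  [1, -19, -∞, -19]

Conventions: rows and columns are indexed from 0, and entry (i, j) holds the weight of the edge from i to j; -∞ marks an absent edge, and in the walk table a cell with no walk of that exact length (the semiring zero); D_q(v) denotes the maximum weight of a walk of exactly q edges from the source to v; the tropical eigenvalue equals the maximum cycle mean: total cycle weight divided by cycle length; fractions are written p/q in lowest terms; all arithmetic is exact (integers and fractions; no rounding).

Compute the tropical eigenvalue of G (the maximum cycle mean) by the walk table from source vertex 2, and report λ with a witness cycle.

q=0: [-∞, -∞, 0, -∞]
q=1: [-15, -20, -14, -∞]
q=2: [-29, -28, -6, -17]
q=3: [-16, -26, -20, -31]
q=4: [-30, -34, -7, -18]
Optimal cycle mean attained by: cycle 0->3->0, total (-2) + 1, length 2.
Answer: λ = -1/2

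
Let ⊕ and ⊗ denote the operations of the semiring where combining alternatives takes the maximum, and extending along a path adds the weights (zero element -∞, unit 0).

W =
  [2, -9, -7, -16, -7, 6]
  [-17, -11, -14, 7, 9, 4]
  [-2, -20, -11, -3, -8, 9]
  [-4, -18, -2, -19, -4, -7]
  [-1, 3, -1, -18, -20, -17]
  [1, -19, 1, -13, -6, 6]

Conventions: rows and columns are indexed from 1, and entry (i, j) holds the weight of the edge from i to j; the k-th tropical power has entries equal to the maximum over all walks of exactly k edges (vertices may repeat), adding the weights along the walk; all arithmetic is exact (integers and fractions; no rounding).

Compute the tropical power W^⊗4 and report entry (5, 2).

W^⊗2:
  [7, -4, 7, -2, 0, 12]
  [8, 12, 8, -4, 3, 10]
  [10, -5, 10, -4, 3, 15]
  [-2, -1, -5, -5, -9, 7]
  [1, -8, -8, 10, 12, 8]
  [7, -3, 7, -2, 0, 12]
W^⊗3:
  [13, 3, 13, 4, 6, 18]
  [11, 6, 11, 19, 21, 17]
  [16, 6, 16, 7, 9, 21]
  [8, -6, 8, 6, 8, 13]
  [11, 15, 11, -1, 6, 14]
  [13, 3, 13, 4, 6, 18]
W^⊗4:
  [19, 9, 19, 10, 12, 24]
  [20, 24, 20, 13, 15, 23]
  [22, 12, 22, 13, 15, 27]
  [14, 11, 14, 5, 7, 19]
  [15, 9, 15, 22, 24, 20]
  [19, 9, 19, 10, 12, 24]
Key observation: the optimum is the walk 5->2->4->5->2, with weight 3 + 7 + (-4) + 3 = 9.
Optimal value attained by: walk 5->2->4->5->2.
Answer: (W^⊗4)[5][2] = 9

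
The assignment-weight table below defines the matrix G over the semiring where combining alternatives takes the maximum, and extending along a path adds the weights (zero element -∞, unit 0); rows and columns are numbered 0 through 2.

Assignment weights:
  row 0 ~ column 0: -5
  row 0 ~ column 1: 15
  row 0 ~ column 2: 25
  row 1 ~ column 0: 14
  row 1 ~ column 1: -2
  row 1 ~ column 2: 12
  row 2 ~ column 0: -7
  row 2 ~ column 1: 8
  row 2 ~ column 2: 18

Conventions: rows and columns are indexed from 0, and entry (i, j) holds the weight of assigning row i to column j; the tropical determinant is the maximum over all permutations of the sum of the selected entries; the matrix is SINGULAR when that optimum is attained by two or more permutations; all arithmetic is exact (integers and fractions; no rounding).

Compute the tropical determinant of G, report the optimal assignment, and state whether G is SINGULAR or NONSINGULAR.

σ = (0, 1, 2): (-5) + (-2) + 18 = 11
σ = (0, 2, 1): (-5) + 12 + 8 = 15
σ = (1, 0, 2): 15 + 14 + 18 = 47
σ = (1, 2, 0): 15 + 12 + (-7) = 20
σ = (2, 0, 1): 25 + 14 + 8 = 47
σ = (2, 1, 0): 25 + (-2) + (-7) = 16
Optimal value attained by: σ = (1, 0, 2).
Answer: det⊕(G) = 47; verdict: SINGULAR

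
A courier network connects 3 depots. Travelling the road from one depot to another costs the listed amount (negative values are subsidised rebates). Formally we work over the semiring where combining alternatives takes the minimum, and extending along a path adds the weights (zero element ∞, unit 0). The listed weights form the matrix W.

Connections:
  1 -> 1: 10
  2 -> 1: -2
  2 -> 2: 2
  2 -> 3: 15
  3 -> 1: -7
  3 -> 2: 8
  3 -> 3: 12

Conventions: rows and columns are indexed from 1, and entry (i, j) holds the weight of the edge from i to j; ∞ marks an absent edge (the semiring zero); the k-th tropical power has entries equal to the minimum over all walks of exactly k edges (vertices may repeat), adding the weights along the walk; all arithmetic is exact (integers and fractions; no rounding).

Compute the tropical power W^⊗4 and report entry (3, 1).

W^⊗2:
  [20, ∞, ∞]
  [0, 4, 17]
  [3, 10, 23]
W^⊗3:
  [30, ∞, ∞]
  [2, 6, 19]
  [8, 12, 25]
W^⊗4:
  [40, ∞, ∞]
  [4, 8, 21]
  [10, 14, 27]
Key observation: the optimum is the walk 3->2->2->2->1, with weight 8 + 2 + 2 + (-2) = 10.
Optimal value attained by: walk 3->2->2->2->1.
Answer: (W^⊗4)[3][1] = 10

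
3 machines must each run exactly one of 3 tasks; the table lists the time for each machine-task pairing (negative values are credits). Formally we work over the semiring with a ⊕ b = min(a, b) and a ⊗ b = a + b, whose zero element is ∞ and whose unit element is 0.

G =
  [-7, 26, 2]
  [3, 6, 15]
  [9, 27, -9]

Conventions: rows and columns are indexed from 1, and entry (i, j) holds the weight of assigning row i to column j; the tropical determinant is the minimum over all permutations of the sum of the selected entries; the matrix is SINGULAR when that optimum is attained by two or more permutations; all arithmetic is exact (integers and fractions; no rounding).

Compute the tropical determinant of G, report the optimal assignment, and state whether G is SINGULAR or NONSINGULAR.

σ = (1, 2, 3): (-7) + 6 + (-9) = -10
σ = (1, 3, 2): (-7) + 15 + 27 = 35
σ = (2, 1, 3): 26 + 3 + (-9) = 20
σ = (2, 3, 1): 26 + 15 + 9 = 50
σ = (3, 1, 2): 2 + 3 + 27 = 32
σ = (3, 2, 1): 2 + 6 + 9 = 17
Optimal value attained by: σ = (1, 2, 3).
Answer: det⊕(G) = -10; verdict: NONSINGULAR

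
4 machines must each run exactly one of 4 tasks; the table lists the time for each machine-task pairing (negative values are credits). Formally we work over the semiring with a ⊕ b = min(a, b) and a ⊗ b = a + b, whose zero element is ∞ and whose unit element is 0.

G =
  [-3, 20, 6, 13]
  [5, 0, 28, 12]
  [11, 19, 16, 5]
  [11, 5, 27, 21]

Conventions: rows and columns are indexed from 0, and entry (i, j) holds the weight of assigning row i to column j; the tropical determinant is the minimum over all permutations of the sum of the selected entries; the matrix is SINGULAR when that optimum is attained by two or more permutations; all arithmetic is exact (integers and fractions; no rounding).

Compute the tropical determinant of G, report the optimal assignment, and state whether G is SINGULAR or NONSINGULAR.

σ = (0, 1, 2, 3): (-3) + 0 + 16 + 21 = 34
σ = (0, 1, 3, 2): (-3) + 0 + 5 + 27 = 29
σ = (0, 2, 1, 3): (-3) + 28 + 19 + 21 = 65
σ = (0, 2, 3, 1): (-3) + 28 + 5 + 5 = 35
σ = (0, 3, 1, 2): (-3) + 12 + 19 + 27 = 55
σ = (0, 3, 2, 1): (-3) + 12 + 16 + 5 = 30
σ = (1, 0, 2, 3): 20 + 5 + 16 + 21 = 62
σ = (1, 0, 3, 2): 20 + 5 + 5 + 27 = 57
σ = (1, 2, 0, 3): 20 + 28 + 11 + 21 = 80
σ = (1, 2, 3, 0): 20 + 28 + 5 + 11 = 64
σ = (1, 3, 0, 2): 20 + 12 + 11 + 27 = 70
σ = (1, 3, 2, 0): 20 + 12 + 16 + 11 = 59
σ = (2, 0, 1, 3): 6 + 5 + 19 + 21 = 51
σ = (2, 0, 3, 1): 6 + 5 + 5 + 5 = 21
σ = (2, 1, 0, 3): 6 + 0 + 11 + 21 = 38
σ = (2, 1, 3, 0): 6 + 0 + 5 + 11 = 22
σ = (2, 3, 0, 1): 6 + 12 + 11 + 5 = 34
σ = (2, 3, 1, 0): 6 + 12 + 19 + 11 = 48
σ = (3, 0, 1, 2): 13 + 5 + 19 + 27 = 64
σ = (3, 0, 2, 1): 13 + 5 + 16 + 5 = 39
σ = (3, 1, 0, 2): 13 + 0 + 11 + 27 = 51
σ = (3, 1, 2, 0): 13 + 0 + 16 + 11 = 40
σ = (3, 2, 0, 1): 13 + 28 + 11 + 5 = 57
σ = (3, 2, 1, 0): 13 + 28 + 19 + 11 = 71
Optimal value attained by: σ = (2, 0, 3, 1).
Answer: det⊕(G) = 21; verdict: NONSINGULAR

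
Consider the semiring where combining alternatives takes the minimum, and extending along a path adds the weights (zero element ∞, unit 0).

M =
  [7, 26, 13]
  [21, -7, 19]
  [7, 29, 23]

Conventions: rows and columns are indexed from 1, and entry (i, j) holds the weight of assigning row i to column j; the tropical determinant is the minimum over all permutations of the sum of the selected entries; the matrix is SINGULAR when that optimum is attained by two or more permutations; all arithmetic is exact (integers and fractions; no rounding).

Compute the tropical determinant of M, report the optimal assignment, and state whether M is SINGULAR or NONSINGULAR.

σ = (1, 2, 3): 7 + (-7) + 23 = 23
σ = (1, 3, 2): 7 + 19 + 29 = 55
σ = (2, 1, 3): 26 + 21 + 23 = 70
σ = (2, 3, 1): 26 + 19 + 7 = 52
σ = (3, 1, 2): 13 + 21 + 29 = 63
σ = (3, 2, 1): 13 + (-7) + 7 = 13
Optimal value attained by: σ = (3, 2, 1).
Answer: det⊕(M) = 13; verdict: NONSINGULAR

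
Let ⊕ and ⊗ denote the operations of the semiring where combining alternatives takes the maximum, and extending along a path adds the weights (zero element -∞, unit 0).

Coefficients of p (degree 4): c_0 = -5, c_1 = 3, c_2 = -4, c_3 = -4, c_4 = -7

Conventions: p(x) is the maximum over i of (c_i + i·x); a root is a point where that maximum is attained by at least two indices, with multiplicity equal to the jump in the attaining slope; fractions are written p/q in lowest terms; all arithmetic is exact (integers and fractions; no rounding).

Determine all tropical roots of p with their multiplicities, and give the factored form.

hull edge (i=0, c=-5) to (i=1, c=3): slope 8, span 1
hull edge (i=1, c=3) to (i=4, c=-7): slope -10/3, span 3
Factored form: p(x) = -7 ⊗ (x ⊕ (-8)) ⊗ (x ⊕ 10/3) ⊗ (x ⊕ 10/3) ⊗ (x ⊕ 10/3)
Answer: roots = -8 (mult 1), 10/3 (mult 3)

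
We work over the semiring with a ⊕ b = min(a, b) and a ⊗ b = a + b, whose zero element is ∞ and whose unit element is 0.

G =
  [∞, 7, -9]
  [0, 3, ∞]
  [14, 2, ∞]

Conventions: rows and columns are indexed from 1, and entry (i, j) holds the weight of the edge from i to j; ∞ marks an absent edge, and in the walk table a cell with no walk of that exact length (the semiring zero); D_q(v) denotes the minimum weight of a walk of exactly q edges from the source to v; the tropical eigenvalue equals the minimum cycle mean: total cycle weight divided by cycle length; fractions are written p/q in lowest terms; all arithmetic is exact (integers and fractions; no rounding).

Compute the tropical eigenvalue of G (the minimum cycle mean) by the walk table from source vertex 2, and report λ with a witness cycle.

q=0: [∞, 0, ∞]
q=1: [0, 3, ∞]
q=2: [3, 6, -9]
q=3: [5, -7, -6]
Optimal cycle mean attained by: cycle 1->3->2->1, total (-9) + 2 + 0, length 3.
Answer: λ = -7/3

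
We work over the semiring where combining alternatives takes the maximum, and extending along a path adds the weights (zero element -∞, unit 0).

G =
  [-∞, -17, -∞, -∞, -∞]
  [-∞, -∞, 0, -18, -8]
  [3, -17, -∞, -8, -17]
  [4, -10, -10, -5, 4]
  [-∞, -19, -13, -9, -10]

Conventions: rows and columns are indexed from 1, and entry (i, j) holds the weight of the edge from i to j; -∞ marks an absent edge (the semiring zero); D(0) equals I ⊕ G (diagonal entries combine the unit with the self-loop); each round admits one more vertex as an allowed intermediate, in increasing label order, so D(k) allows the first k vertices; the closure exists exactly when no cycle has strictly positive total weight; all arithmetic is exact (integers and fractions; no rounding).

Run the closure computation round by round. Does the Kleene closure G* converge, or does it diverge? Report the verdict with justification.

D(0):
  [0, -17, -∞, -∞, -∞]
  [-∞, 0, 0, -18, -8]
  [3, -17, 0, -8, -17]
  [4, -10, -10, 0, 4]
  [-∞, -19, -13, -9, 0]
D(1):
  [0, -17, -∞, -∞, -∞]
  [-∞, 0, 0, -18, -8]
  [3, -14, 0, -8, -17]
  [4, -10, -10, 0, 4]
  [-∞, -19, -13, -9, 0]
D(2):
  [0, -17, -17, -35, -25]
  [-∞, 0, 0, -18, -8]
  [3, -14, 0, -8, -17]
  [4, -10, -10, 0, 4]
  [-∞, -19, -13, -9, 0]
D(3):
  [0, -17, -17, -25, -25]
  [3, 0, 0, -8, -8]
  [3, -14, 0, -8, -17]
  [4, -10, -10, 0, 4]
  [-10, -19, -13, -9, 0]
D(4):
  [0, -17, -17, -25, -21]
  [3, 0, 0, -8, -4]
  [3, -14, 0, -8, -4]
  [4, -10, -10, 0, 4]
  [-5, -19, -13, -9, 0]
D(5):
  [0, -17, -17, -25, -21]
  [3, 0, 0, -8, -4]
  [3, -14, 0, -8, -4]
  [4, -10, -9, 0, 4]
  [-5, -19, -13, -9, 0]
Key observation: every diagonal entry stays at the unit through all rounds, so no improving cycle exists.
Answer: CONVERGES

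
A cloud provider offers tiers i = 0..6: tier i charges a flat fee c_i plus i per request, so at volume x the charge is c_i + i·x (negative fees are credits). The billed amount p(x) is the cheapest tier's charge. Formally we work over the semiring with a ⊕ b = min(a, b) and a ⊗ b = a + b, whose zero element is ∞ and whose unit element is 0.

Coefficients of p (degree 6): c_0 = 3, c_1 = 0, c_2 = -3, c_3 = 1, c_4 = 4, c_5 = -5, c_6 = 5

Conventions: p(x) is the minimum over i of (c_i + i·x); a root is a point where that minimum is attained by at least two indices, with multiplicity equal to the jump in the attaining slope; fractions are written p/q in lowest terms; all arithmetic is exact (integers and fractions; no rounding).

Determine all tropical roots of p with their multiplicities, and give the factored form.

hull edge (i=0, c=3) to (i=2, c=-3): slope -3, span 2
hull edge (i=2, c=-3) to (i=5, c=-5): slope -2/3, span 3
hull edge (i=5, c=-5) to (i=6, c=5): slope 10, span 1
Factored form: p(x) = 5 ⊗ (x ⊕ (-10)) ⊗ (x ⊕ 2/3) ⊗ (x ⊕ 2/3) ⊗ (x ⊕ 2/3) ⊗ (x ⊕ 3) ⊗ (x ⊕ 3)
Answer: roots = -10 (mult 1), 2/3 (mult 3), 3 (mult 2)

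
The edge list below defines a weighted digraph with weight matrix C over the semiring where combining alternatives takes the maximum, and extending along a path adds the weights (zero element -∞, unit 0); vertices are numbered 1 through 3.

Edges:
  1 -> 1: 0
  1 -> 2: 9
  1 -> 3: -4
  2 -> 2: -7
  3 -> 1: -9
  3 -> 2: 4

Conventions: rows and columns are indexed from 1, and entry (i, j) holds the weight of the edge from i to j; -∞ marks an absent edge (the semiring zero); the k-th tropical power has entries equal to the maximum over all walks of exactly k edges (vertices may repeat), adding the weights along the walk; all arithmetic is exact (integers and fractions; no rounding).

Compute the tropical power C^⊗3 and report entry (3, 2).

C^⊗2:
  [0, 9, -4]
  [-∞, -14, -∞]
  [-9, 0, -13]
C^⊗3:
  [0, 9, -4]
  [-∞, -21, -∞]
  [-9, 0, -13]
Key observation: the optimum is the walk 3->1->1->2, with weight (-9) + 0 + 9 = 0.
Optimal value attained by: walk 3->1->1->2.
Answer: (C^⊗3)[3][2] = 0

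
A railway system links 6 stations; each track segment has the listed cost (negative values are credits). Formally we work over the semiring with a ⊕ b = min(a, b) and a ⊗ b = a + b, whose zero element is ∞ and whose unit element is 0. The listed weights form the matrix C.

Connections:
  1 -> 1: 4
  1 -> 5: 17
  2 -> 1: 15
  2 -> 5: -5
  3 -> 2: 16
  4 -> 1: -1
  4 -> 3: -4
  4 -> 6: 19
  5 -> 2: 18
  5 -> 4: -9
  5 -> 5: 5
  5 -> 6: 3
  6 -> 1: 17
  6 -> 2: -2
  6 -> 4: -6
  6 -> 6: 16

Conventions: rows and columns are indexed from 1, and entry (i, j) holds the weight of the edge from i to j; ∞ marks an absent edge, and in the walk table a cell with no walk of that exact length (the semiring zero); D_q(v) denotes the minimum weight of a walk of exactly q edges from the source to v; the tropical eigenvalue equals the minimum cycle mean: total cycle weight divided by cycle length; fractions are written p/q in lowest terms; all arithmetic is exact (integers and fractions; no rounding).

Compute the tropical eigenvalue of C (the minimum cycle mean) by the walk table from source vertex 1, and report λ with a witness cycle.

q=0: [0, ∞, ∞, ∞, ∞, ∞]
q=1: [4, ∞, ∞, ∞, 17, ∞]
q=2: [8, 35, ∞, 8, 21, 20]
q=3: [7, 18, 4, 12, 25, 24]
q=4: [11, 20, 8, 16, 13, 28]
q=5: [15, 24, 12, 4, 15, 16]
q=6: [3, 14, 0, 6, 19, 18]
Optimal cycle mean attained by: cycle 2->5->6->2, total (-5) + 3 + (-2), length 3.
Answer: λ = -4/3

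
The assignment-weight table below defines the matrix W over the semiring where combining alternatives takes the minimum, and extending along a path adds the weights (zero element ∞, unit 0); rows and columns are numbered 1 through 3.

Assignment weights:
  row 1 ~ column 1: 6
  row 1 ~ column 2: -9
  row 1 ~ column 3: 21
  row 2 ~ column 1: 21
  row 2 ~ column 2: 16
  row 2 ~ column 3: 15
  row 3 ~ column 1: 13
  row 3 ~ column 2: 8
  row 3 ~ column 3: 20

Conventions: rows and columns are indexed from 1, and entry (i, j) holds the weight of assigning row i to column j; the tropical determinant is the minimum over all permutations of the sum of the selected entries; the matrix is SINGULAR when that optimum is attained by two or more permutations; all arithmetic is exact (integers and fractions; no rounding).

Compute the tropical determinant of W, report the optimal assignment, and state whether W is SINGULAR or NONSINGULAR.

σ = (1, 2, 3): 6 + 16 + 20 = 42
σ = (1, 3, 2): 6 + 15 + 8 = 29
σ = (2, 1, 3): (-9) + 21 + 20 = 32
σ = (2, 3, 1): (-9) + 15 + 13 = 19
σ = (3, 1, 2): 21 + 21 + 8 = 50
σ = (3, 2, 1): 21 + 16 + 13 = 50
Optimal value attained by: σ = (2, 3, 1).
Answer: det⊕(W) = 19; verdict: NONSINGULAR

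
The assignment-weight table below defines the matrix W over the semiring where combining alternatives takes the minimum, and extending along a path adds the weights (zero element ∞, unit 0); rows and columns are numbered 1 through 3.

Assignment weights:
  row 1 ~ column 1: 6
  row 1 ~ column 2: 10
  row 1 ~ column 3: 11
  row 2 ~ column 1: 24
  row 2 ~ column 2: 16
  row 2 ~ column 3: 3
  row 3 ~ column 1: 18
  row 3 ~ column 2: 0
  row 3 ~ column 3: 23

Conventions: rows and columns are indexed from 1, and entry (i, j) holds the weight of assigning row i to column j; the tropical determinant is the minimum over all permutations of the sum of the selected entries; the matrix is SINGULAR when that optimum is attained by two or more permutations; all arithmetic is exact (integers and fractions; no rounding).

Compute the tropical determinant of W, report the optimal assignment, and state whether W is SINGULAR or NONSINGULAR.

σ = (1, 2, 3): 6 + 16 + 23 = 45
σ = (1, 3, 2): 6 + 3 + 0 = 9
σ = (2, 1, 3): 10 + 24 + 23 = 57
σ = (2, 3, 1): 10 + 3 + 18 = 31
σ = (3, 1, 2): 11 + 24 + 0 = 35
σ = (3, 2, 1): 11 + 16 + 18 = 45
Optimal value attained by: σ = (1, 3, 2).
Answer: det⊕(W) = 9; verdict: NONSINGULAR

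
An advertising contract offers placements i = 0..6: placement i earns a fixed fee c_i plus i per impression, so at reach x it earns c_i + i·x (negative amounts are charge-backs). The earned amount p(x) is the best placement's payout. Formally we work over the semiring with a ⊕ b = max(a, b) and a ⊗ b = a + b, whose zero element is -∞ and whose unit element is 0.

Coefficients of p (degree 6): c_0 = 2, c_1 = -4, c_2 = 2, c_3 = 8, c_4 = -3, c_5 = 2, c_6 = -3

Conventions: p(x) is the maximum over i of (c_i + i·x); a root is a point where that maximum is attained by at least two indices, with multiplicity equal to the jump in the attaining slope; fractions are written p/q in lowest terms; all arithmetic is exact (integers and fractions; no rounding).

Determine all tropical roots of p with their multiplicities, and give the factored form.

hull edge (i=0, c=2) to (i=3, c=8): slope 2, span 3
hull edge (i=3, c=8) to (i=5, c=2): slope -3, span 2
hull edge (i=5, c=2) to (i=6, c=-3): slope -5, span 1
Factored form: p(x) = -3 ⊗ (x ⊕ (-2)) ⊗ (x ⊕ (-2)) ⊗ (x ⊕ (-2)) ⊗ (x ⊕ 3) ⊗ (x ⊕ 3) ⊗ (x ⊕ 5)
Answer: roots = -2 (mult 3), 3 (mult 2), 5 (mult 1)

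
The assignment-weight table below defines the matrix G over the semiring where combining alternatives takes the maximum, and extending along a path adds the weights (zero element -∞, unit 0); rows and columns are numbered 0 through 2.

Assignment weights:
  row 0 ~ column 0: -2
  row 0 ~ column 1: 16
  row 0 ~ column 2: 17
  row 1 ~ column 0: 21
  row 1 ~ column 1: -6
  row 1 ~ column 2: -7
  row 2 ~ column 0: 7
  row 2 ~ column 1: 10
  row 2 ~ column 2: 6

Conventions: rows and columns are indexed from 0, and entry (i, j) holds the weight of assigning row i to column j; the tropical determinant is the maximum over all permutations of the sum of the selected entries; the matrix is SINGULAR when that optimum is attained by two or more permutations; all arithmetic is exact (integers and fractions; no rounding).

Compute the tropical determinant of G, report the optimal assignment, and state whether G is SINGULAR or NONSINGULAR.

σ = (0, 1, 2): (-2) + (-6) + 6 = -2
σ = (0, 2, 1): (-2) + (-7) + 10 = 1
σ = (1, 0, 2): 16 + 21 + 6 = 43
σ = (1, 2, 0): 16 + (-7) + 7 = 16
σ = (2, 0, 1): 17 + 21 + 10 = 48
σ = (2, 1, 0): 17 + (-6) + 7 = 18
Optimal value attained by: σ = (2, 0, 1).
Answer: det⊕(G) = 48; verdict: NONSINGULAR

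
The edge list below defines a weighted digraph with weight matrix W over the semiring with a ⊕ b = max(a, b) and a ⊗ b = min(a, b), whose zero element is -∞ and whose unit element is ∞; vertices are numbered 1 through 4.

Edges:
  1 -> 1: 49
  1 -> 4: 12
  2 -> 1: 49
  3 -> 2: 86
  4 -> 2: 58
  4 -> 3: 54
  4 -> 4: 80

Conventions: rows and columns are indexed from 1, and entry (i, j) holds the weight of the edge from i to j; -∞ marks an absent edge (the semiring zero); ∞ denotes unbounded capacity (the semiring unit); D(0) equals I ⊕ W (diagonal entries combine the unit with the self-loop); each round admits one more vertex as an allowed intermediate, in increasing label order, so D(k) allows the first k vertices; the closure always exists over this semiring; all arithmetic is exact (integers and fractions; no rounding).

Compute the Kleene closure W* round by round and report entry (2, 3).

D(0):
  [∞, -∞, -∞, 12]
  [49, ∞, -∞, -∞]
  [-∞, 86, ∞, -∞]
  [-∞, 58, 54, ∞]
D(1):
  [∞, -∞, -∞, 12]
  [49, ∞, -∞, 12]
  [-∞, 86, ∞, -∞]
  [-∞, 58, 54, ∞]
D(2):
  [∞, -∞, -∞, 12]
  [49, ∞, -∞, 12]
  [49, 86, ∞, 12]
  [49, 58, 54, ∞]
D(3):
  [∞, -∞, -∞, 12]
  [49, ∞, -∞, 12]
  [49, 86, ∞, 12]
  [49, 58, 54, ∞]
D(4):
  [∞, 12, 12, 12]
  [49, ∞, 12, 12]
  [49, 86, ∞, 12]
  [49, 58, 54, ∞]
Answer: W*[2][3] = 12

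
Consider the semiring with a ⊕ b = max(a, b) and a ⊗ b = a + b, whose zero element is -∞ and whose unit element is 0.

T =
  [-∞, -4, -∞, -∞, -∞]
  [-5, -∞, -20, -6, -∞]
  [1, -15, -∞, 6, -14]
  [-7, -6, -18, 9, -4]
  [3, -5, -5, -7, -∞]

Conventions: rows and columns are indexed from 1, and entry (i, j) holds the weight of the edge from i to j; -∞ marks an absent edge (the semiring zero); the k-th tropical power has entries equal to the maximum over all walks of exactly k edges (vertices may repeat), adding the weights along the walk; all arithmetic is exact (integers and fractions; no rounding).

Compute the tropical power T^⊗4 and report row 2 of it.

T^⊗2:
  [-9, -∞, -24, -10, -∞]
  [-13, -9, -24, 3, -10]
  [-1, 0, -12, 15, 2]
  [2, 3, -9, 18, 5]
  [-4, -1, -25, 2, -11]
T^⊗3:
  [-17, -13, -28, -1, -14]
  [-4, -3, -15, 12, -1]
  [8, 9, -3, 24, 11]
  [11, 12, 0, 27, 14]
  [-5, -4, -16, 11, -2]
T^⊗4:
  [-8, -7, -19, 8, -5]
  [5, 6, -6, 21, 8]
  [17, 18, 6, 33, 20]
  [20, 21, 9, 36, 23]
  [4, 5, -7, 20, 7]
Answer: row 2 of T^⊗4 = [5, 6, -6, 21, 8]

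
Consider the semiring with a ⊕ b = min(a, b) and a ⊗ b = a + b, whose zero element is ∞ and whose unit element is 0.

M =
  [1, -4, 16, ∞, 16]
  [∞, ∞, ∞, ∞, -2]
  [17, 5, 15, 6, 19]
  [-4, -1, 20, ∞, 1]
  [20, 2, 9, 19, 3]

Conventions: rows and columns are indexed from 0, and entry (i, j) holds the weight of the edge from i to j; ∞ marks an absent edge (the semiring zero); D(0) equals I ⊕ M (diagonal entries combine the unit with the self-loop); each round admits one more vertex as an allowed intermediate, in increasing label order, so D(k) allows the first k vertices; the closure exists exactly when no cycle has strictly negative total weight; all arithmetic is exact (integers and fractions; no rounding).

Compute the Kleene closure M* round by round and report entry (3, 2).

D(0):
  [0, -4, 16, ∞, 16]
  [∞, 0, ∞, ∞, -2]
  [17, 5, 0, 6, 19]
  [-4, -1, 20, 0, 1]
  [20, 2, 9, 19, 0]
D(1):
  [0, -4, 16, ∞, 16]
  [∞, 0, ∞, ∞, -2]
  [17, 5, 0, 6, 19]
  [-4, -8, 12, 0, 1]
  [20, 2, 9, 19, 0]
D(2):
  [0, -4, 16, ∞, -6]
  [∞, 0, ∞, ∞, -2]
  [17, 5, 0, 6, 3]
  [-4, -8, 12, 0, -10]
  [20, 2, 9, 19, 0]
D(3):
  [0, -4, 16, 22, -6]
  [∞, 0, ∞, ∞, -2]
  [17, 5, 0, 6, 3]
  [-4, -8, 12, 0, -10]
  [20, 2, 9, 15, 0]
D(4):
  [0, -4, 16, 22, -6]
  [∞, 0, ∞, ∞, -2]
  [2, -2, 0, 6, -4]
  [-4, -8, 12, 0, -10]
  [11, 2, 9, 15, 0]
D(5):
  [0, -4, 3, 9, -6]
  [9, 0, 7, 13, -2]
  [2, -2, 0, 6, -4]
  [-4, -8, -1, 0, -10]
  [11, 2, 9, 15, 0]
Answer: M*[3][2] = -1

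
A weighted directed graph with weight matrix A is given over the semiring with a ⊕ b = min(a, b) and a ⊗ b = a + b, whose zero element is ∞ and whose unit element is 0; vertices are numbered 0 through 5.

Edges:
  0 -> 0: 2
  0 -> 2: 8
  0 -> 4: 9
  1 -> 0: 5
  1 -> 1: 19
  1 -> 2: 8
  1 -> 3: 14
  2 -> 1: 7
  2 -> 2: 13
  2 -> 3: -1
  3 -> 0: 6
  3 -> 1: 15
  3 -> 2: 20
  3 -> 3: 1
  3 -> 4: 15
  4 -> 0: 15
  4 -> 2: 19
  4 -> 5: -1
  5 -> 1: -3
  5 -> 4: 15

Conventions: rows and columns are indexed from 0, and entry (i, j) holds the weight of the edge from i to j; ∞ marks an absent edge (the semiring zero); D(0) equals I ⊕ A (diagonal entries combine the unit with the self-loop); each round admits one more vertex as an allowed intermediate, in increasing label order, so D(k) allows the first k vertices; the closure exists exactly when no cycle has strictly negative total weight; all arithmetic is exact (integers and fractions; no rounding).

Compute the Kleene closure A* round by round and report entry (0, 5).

D(0):
  [0, ∞, 8, ∞, 9, ∞]
  [5, 0, 8, 14, ∞, ∞]
  [∞, 7, 0, -1, ∞, ∞]
  [6, 15, 20, 0, 15, ∞]
  [15, ∞, 19, ∞, 0, -1]
  [∞, -3, ∞, ∞, 15, 0]
D(1):
  [0, ∞, 8, ∞, 9, ∞]
  [5, 0, 8, 14, 14, ∞]
  [∞, 7, 0, -1, ∞, ∞]
  [6, 15, 14, 0, 15, ∞]
  [15, ∞, 19, ∞, 0, -1]
  [∞, -3, ∞, ∞, 15, 0]
D(2):
  [0, ∞, 8, ∞, 9, ∞]
  [5, 0, 8, 14, 14, ∞]
  [12, 7, 0, -1, 21, ∞]
  [6, 15, 14, 0, 15, ∞]
  [15, ∞, 19, ∞, 0, -1]
  [2, -3, 5, 11, 11, 0]
D(3):
  [0, 15, 8, 7, 9, ∞]
  [5, 0, 8, 7, 14, ∞]
  [12, 7, 0, -1, 21, ∞]
  [6, 15, 14, 0, 15, ∞]
  [15, 26, 19, 18, 0, -1]
  [2, -3, 5, 4, 11, 0]
D(4):
  [0, 15, 8, 7, 9, ∞]
  [5, 0, 8, 7, 14, ∞]
  [5, 7, 0, -1, 14, ∞]
  [6, 15, 14, 0, 15, ∞]
  [15, 26, 19, 18, 0, -1]
  [2, -3, 5, 4, 11, 0]
D(5):
  [0, 15, 8, 7, 9, 8]
  [5, 0, 8, 7, 14, 13]
  [5, 7, 0, -1, 14, 13]
  [6, 15, 14, 0, 15, 14]
  [15, 26, 19, 18, 0, -1]
  [2, -3, 5, 4, 11, 0]
D(6):
  [0, 5, 8, 7, 9, 8]
  [5, 0, 8, 7, 14, 13]
  [5, 7, 0, -1, 14, 13]
  [6, 11, 14, 0, 15, 14]
  [1, -4, 4, 3, 0, -1]
  [2, -3, 5, 4, 11, 0]
Answer: A*[0][5] = 8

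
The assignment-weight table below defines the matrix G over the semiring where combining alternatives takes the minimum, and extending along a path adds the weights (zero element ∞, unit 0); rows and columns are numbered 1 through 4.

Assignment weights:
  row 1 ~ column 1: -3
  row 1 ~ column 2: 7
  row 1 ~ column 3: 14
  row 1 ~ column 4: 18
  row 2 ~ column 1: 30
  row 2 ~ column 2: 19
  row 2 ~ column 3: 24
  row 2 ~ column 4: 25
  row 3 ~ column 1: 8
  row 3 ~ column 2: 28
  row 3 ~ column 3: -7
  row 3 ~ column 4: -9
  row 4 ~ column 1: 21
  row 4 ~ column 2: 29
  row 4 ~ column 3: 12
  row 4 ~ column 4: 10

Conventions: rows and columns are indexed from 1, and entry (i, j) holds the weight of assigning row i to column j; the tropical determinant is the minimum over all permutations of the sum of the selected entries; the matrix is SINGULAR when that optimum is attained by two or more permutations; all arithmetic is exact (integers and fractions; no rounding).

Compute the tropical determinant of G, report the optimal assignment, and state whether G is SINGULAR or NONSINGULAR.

σ = (1, 2, 3, 4): (-3) + 19 + (-7) + 10 = 19
σ = (1, 2, 4, 3): (-3) + 19 + (-9) + 12 = 19
σ = (1, 3, 2, 4): (-3) + 24 + 28 + 10 = 59
σ = (1, 3, 4, 2): (-3) + 24 + (-9) + 29 = 41
σ = (1, 4, 2, 3): (-3) + 25 + 28 + 12 = 62
σ = (1, 4, 3, 2): (-3) + 25 + (-7) + 29 = 44
σ = (2, 1, 3, 4): 7 + 30 + (-7) + 10 = 40
σ = (2, 1, 4, 3): 7 + 30 + (-9) + 12 = 40
σ = (2, 3, 1, 4): 7 + 24 + 8 + 10 = 49
σ = (2, 3, 4, 1): 7 + 24 + (-9) + 21 = 43
σ = (2, 4, 1, 3): 7 + 25 + 8 + 12 = 52
σ = (2, 4, 3, 1): 7 + 25 + (-7) + 21 = 46
σ = (3, 1, 2, 4): 14 + 30 + 28 + 10 = 82
σ = (3, 1, 4, 2): 14 + 30 + (-9) + 29 = 64
σ = (3, 2, 1, 4): 14 + 19 + 8 + 10 = 51
σ = (3, 2, 4, 1): 14 + 19 + (-9) + 21 = 45
σ = (3, 4, 1, 2): 14 + 25 + 8 + 29 = 76
σ = (3, 4, 2, 1): 14 + 25 + 28 + 21 = 88
σ = (4, 1, 2, 3): 18 + 30 + 28 + 12 = 88
σ = (4, 1, 3, 2): 18 + 30 + (-7) + 29 = 70
σ = (4, 2, 1, 3): 18 + 19 + 8 + 12 = 57
σ = (4, 2, 3, 1): 18 + 19 + (-7) + 21 = 51
σ = (4, 3, 1, 2): 18 + 24 + 8 + 29 = 79
σ = (4, 3, 2, 1): 18 + 24 + 28 + 21 = 91
Optimal value attained by: σ = (1, 2, 3, 4).
Answer: det⊕(G) = 19; verdict: SINGULAR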